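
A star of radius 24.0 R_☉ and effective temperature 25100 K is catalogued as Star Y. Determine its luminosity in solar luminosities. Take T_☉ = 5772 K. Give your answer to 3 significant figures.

L/L_☉ = (R/R_☉)² (T/T_☉)⁴ = (24.0)² × (25100/5772)⁴
       = 576.0 × (4.349)⁴ = 576.0 × 357.6 = 2.060×10^5.

2.06×10^5 solar luminosities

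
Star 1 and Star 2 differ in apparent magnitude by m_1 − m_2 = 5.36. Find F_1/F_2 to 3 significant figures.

F_1/F_2 = 10^(−(m_1 − m_2)/2.5) = 10^(-5.36/2.5) = 10^-2.144 = 0.007178.

0.00718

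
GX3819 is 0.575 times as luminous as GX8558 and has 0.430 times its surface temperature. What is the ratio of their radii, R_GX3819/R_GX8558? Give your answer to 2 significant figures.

4.1

L ∝ R²T⁴ gives R ∝ √L / T², so
R_GX3819/R_GX8558 = √(0.575) / (0.430)² = 0.7583 / 0.1849 = 4.101.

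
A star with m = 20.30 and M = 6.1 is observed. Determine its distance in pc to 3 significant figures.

6.92×10^3 pc

m − M = 5 log₁₀(d/10 pc)
20.30 − (6.1) = 14.20 = 5 log₁₀(d/10)
d = 10 × 10^(14.20/5) = 10 × 10^2.840 = 6918 pc.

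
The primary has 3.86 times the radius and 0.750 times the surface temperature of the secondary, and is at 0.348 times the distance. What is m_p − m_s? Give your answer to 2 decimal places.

-3.98

L_p/L_s = (3.86)²(0.750)⁴ = 4.714.
F_p/F_s = (L_p/L_s)/(d_p/d_s)² = 4.714/0.1211 = 38.93.
m_p − m_s = −2.5 log₁₀(38.93) = -3.98.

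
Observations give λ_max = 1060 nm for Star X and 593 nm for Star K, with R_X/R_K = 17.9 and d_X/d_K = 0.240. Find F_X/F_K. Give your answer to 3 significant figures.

545

Wien's law: T_X/T_K = λ_K/λ_X = 593/1060 = 0.5594.
L_X/L_K = (R_X/R_K)²(T_X/T_K)⁴ = (17.9)²(0.5594)⁴ = 31.38.
F_X/F_K = (L_X/L_K)/(d_X/d_K)² = 31.38/(0.240)² = 544.9.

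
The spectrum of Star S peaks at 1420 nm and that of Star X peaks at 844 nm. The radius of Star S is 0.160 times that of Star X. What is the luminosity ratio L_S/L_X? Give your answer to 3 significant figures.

0.00319

Wien's law gives T ∝ 1/λ_max, so T_S/T_X = λ_X/λ_S = 844/1420 = 0.5944.
Then L ∝ R²T⁴ gives L_S/L_X = (0.160)² × (0.5944)⁴ = 0.02560 × 0.1248 = 0.003195.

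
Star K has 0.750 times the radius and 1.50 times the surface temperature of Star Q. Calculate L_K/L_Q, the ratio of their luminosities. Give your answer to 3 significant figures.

From the Stefan–Boltzmann law, L ∝ R²T⁴, so
L_K/L_Q = (R_K/R_Q)² (T_K/T_Q)⁴ = (0.750)² × (1.50)⁴ = 0.5625 × 5.062 = 2.848.

2.85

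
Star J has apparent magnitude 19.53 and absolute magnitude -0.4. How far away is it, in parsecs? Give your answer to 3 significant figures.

9.68×10^4 pc

m − M = 5 log₁₀(d/10 pc)
19.53 − (-0.4) = 19.93 = 5 log₁₀(d/10)
d = 10 × 10^(19.93/5) = 10 × 10^3.986 = 9.683×10^4 pc.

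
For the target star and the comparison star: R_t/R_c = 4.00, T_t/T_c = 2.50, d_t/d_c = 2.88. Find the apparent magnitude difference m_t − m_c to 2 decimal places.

L_t/L_c = (4.00)²(2.50)⁴ = 625.0.
F_t/F_c = (L_t/L_c)/(d_t/d_c)² = 625.0/8.294 = 75.35.
m_t − m_c = −2.5 log₁₀(75.35) = -4.69.

-4.69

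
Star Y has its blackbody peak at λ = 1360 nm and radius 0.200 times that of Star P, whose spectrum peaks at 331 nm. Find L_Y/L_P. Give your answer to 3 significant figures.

1.40×10^-4

Wien's law gives T ∝ 1/λ_max, so T_Y/T_P = λ_P/λ_Y = 331/1360 = 0.2434.
Then L ∝ R²T⁴ gives L_Y/L_P = (0.200)² × (0.2434)⁴ = 0.04000 × 0.003509 = 1.404×10^-4.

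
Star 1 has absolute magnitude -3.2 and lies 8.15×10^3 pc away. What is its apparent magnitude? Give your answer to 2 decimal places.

m = M + 5 log₁₀(d/10 pc) = -3.2 + 5 log₁₀(8.15×10^3/10)
  = -3.2 + 5 × 2.911 = -3.2 + 14.56 = 11.36.

11.36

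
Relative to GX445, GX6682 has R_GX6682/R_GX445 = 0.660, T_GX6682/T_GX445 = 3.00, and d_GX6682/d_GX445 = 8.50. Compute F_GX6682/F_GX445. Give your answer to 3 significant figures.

L_GX6682/L_GX445 = (R_GX6682/R_GX445)²(T_GX6682/T_GX445)⁴ = (0.660)² × (3.00)⁴ = 35.28.
F_GX6682/F_GX445 = (L_GX6682/L_GX445)/(d_GX6682/d_GX445)² = 35.28 / (8.50)² = 0.4884.

0.488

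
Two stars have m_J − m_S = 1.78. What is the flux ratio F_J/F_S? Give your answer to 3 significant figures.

0.194

F_J/F_S = 10^(−(m_J − m_S)/2.5) = 10^(-1.78/2.5) = 10^-0.712 = 0.1941.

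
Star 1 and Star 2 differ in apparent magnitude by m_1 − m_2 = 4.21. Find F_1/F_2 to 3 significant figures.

F_1/F_2 = 10^(−(m_1 − m_2)/2.5) = 10^(-4.21/2.5) = 10^-1.684 = 0.02070.

0.0207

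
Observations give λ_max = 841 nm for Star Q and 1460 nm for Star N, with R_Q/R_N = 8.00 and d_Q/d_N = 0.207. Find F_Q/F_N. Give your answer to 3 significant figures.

1.36×10^4

Wien's law: T_Q/T_N = λ_N/λ_Q = 1460/841 = 1.736.
L_Q/L_N = (R_Q/R_N)²(T_Q/T_N)⁴ = (8.00)²(1.736)⁴ = 581.3.
F_Q/F_N = (L_Q/L_N)/(d_Q/d_N)² = 581.3/(0.207)² = 1.357×10^4.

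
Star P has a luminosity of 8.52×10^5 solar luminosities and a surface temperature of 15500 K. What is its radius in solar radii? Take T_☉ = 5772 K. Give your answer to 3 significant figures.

R/R_☉ = √(L/L_☉) / (T/T_☉)² = √(8.52×10^5) / (2.685)²
       = 923.0 / 7.211 = 128.0.

128 solar radii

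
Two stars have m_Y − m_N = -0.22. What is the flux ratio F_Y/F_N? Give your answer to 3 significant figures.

F_Y/F_N = 10^(−(m_Y − m_N)/2.5) = 10^(0.22/2.5) = 10^0.088 = 1.225.

1.22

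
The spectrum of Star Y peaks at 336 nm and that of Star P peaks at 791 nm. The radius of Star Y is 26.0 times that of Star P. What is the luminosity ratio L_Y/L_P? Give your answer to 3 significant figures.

2.08×10^4

Wien's law gives T ∝ 1/λ_max, so T_Y/T_P = λ_P/λ_Y = 791/336 = 2.354.
Then L ∝ R²T⁴ gives L_Y/L_P = (26.0)² × (2.354)⁴ = 676.0 × 30.71 = 2.076×10^4.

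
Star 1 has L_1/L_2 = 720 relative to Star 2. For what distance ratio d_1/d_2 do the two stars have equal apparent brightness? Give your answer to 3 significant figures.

26.8

Equal flux requires L_1/d_1² = L_2/d_2², so d_1/d_2 = √(L_1/L_2)
= √(720) = 26.83.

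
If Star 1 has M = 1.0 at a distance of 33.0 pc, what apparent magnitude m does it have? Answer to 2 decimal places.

3.59

m = M + 5 log₁₀(d/10 pc) = 1.0 + 5 log₁₀(33.0/10)
  = 1.0 + 5 × 0.519 = 1.0 + 2.59 = 3.59.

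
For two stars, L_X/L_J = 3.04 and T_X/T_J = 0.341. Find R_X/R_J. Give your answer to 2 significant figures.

15

L ∝ R²T⁴ gives R ∝ √L / T², so
R_X/R_J = √(3.04) / (0.341)² = 1.744 / 0.1163 = 14.99.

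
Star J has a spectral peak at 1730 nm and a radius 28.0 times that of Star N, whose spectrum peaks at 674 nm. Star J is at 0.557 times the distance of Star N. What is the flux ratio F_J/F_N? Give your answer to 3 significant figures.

Wien's law: T_J/T_N = λ_N/λ_J = 674/1730 = 0.3896.
L_J/L_N = (R_J/R_N)²(T_J/T_N)⁴ = (28.0)²(0.3896)⁴ = 18.06.
F_J/F_N = (L_J/L_N)/(d_J/d_N)² = 18.06/(0.557)² = 58.22.

58.2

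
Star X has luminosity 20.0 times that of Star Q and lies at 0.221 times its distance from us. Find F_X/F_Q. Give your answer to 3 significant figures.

F = L/(4πd²), so F_X/F_Q = (L_X/L_Q) / (d_X/d_Q)²
= 20.0 / (0.221)² = 20.0 / 0.04884 = 409.5.

409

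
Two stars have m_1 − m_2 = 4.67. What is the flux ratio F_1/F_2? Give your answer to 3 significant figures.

F_1/F_2 = 10^(−(m_1 − m_2)/2.5) = 10^(-4.67/2.5) = 10^-1.868 = 0.01355.

0.0136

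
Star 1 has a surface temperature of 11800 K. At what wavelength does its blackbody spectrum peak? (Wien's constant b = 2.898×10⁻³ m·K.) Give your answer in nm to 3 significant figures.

λ_max = b/T = 2.898×10⁻³ / 11800 = 2.46×10^-7 m = 245.6 nm.

246 nm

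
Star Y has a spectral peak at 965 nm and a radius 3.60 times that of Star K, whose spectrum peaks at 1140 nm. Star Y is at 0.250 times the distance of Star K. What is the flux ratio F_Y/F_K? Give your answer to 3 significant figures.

404

Wien's law: T_Y/T_K = λ_K/λ_Y = 1140/965 = 1.181.
L_Y/L_K = (R_Y/R_K)²(T_Y/T_K)⁴ = (3.60)²(1.181)⁴ = 25.24.
F_Y/F_K = (L_Y/L_K)/(d_Y/d_K)² = 25.24/(0.250)² = 403.9.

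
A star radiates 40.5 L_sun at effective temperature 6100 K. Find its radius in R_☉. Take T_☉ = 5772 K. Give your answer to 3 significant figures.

R/R_☉ = √(L/L_☉) / (T/T_☉)² = √(40.5) / (1.057)²
       = 6.364 / 1.117 = 5.698.

5.70 R_☉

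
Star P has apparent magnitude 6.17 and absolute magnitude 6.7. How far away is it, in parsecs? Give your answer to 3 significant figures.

m − M = 5 log₁₀(d/10 pc)
6.17 − (6.7) = -0.53 = 5 log₁₀(d/10)
d = 10 × 10^(-0.53/5) = 10 × 10^-0.106 = 7.834 pc.

7.83 pc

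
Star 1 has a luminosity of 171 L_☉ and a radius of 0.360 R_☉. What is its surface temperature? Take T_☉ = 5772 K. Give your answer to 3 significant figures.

T/T_☉ = (L/L_☉)^(1/4) / (R/R_☉)^(1/2)
T = 5772 × (171)^(1/4) / √(0.360) = 5772 × 3.616 / 0.6000 = 3.479×10^4 K.

3.48×10^4 K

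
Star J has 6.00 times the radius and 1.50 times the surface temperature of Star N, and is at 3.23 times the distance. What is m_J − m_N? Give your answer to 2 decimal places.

-3.11

L_J/L_N = (6.00)²(1.50)⁴ = 182.2.
F_J/F_N = (L_J/L_N)/(d_J/d_N)² = 182.2/10.43 = 17.47.
m_J − m_N = −2.5 log₁₀(17.47) = -3.11.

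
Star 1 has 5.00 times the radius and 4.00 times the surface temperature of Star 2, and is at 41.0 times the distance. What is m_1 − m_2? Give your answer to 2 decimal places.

L_1/L_2 = (5.00)²(4.00)⁴ = 6400.
F_1/F_2 = (L_1/L_2)/(d_1/d_2)² = 6400/1681 = 3.807.
m_1 − m_2 = −2.5 log₁₀(3.807) = -1.45.

-1.45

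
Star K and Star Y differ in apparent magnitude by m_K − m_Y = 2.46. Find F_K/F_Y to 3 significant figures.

0.104

F_K/F_Y = 10^(−(m_K − m_Y)/2.5) = 10^(-2.46/2.5) = 10^-0.984 = 0.1038.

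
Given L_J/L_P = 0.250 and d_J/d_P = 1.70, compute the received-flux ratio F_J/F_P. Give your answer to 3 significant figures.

0.0865

F = L/(4πd²), so F_J/F_P = (L_J/L_P) / (d_J/d_P)²
= 0.250 / (1.70)² = 0.250 / 2.890 = 0.08651.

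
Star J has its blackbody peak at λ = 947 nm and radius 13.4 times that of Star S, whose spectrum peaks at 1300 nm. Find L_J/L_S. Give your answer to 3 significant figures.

Wien's law gives T ∝ 1/λ_max, so T_J/T_S = λ_S/λ_J = 1300/947 = 1.373.
Then L ∝ R²T⁴ gives L_J/L_S = (13.4)² × (1.373)⁴ = 179.6 × 3.551 = 637.7.

638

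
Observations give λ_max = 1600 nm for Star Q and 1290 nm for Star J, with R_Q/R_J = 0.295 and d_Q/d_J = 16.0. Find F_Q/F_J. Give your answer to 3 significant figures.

1.44×10^-4

Wien's law: T_Q/T_J = λ_J/λ_Q = 1290/1600 = 0.8063.
L_Q/L_J = (R_Q/R_J)²(T_Q/T_J)⁴ = (0.295)²(0.8063)⁴ = 0.03677.
F_Q/F_J = (L_Q/L_J)/(d_Q/d_J)² = 0.03677/(16.0)² = 1.436×10^-4.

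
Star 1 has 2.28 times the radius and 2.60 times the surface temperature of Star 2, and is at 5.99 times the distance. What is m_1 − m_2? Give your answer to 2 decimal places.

-2.05

L_1/L_2 = (2.28)²(2.60)⁴ = 237.6.
F_1/F_2 = (L_1/L_2)/(d_1/d_2)² = 237.6/35.88 = 6.621.
m_1 − m_2 = −2.5 log₁₀(6.621) = -2.05.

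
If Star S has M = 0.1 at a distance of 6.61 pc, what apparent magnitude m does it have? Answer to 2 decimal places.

-0.80

m = M + 5 log₁₀(d/10 pc) = 0.1 + 5 log₁₀(6.61/10)
  = 0.1 + 5 × -0.180 = 0.1 + -0.90 = -0.80.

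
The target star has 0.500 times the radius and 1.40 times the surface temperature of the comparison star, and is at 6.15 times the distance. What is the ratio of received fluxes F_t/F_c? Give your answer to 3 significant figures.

0.0254

L_t/L_c = (R_t/R_c)²(T_t/T_c)⁴ = (0.500)² × (1.40)⁴ = 0.9604.
F_t/F_c = (L_t/L_c)/(d_t/d_c)² = 0.9604 / (6.15)² = 0.02539.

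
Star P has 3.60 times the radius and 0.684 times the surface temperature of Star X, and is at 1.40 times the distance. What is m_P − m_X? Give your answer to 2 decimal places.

-0.40

L_P/L_X = (3.60)²(0.684)⁴ = 2.837.
F_P/F_X = (L_P/L_X)/(d_P/d_X)² = 2.837/1.960 = 1.447.
m_P − m_X = −2.5 log₁₀(1.447) = -0.40.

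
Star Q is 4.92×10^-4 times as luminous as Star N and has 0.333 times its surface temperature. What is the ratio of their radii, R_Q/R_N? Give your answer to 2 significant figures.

0.20

L ∝ R²T⁴ gives R ∝ √L / T², so
R_Q/R_N = √(4.92×10^-4) / (0.333)² = 0.02218 / 0.1109 = 0.2000.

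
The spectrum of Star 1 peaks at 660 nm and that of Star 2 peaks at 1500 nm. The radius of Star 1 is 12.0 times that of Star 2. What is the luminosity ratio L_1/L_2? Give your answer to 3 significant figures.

3.84×10^3

Wien's law gives T ∝ 1/λ_max, so T_1/T_2 = λ_2/λ_1 = 1500/660 = 2.273.
Then L ∝ R²T⁴ gives L_1/L_2 = (12.0)² × (2.273)⁴ = 144.0 × 26.68 = 3842.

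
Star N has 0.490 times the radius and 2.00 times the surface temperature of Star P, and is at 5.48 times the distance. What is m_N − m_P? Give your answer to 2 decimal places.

L_N/L_P = (0.490)²(2.00)⁴ = 3.842.
F_N/F_P = (L_N/L_P)/(d_N/d_P)² = 3.842/30.03 = 0.1279.
m_N − m_P = −2.5 log₁₀(0.1279) = 2.23.

2.23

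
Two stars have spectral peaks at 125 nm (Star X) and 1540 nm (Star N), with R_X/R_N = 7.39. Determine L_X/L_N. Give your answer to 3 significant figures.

Wien's law gives T ∝ 1/λ_max, so T_X/T_N = λ_N/λ_X = 1540/125 = 12.32.
Then L ∝ R²T⁴ gives L_X/L_N = (7.39)² × (12.32)⁴ = 54.61 × 2.304×10^4 = 1.258×10^6.

1.26×10^6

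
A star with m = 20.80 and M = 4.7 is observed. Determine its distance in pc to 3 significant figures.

m − M = 5 log₁₀(d/10 pc)
20.80 − (4.7) = 16.10 = 5 log₁₀(d/10)
d = 10 × 10^(16.10/5) = 10 × 10^3.220 = 1.660×10^4 pc.

1.66×10^4 pc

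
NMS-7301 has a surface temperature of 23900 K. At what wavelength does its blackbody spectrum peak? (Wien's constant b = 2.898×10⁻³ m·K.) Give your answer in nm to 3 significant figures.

121 nm

λ_max = b/T = 2.898×10⁻³ / 23900 = 1.21×10^-7 m = 121.3 nm.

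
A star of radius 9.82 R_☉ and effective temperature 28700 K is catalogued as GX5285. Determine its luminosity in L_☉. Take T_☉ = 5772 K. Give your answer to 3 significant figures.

5.89×10^4 L_☉

L/L_☉ = (R/R_☉)² (T/T_☉)⁴ = (9.82)² × (28700/5772)⁴
       = 96.43 × (4.972)⁴ = 96.43 × 611.3 = 5.894×10^4.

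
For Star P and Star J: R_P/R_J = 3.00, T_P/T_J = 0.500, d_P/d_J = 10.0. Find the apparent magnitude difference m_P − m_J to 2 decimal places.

5.62

L_P/L_J = (3.00)²(0.500)⁴ = 0.5625.
F_P/F_J = (L_P/L_J)/(d_P/d_J)² = 0.5625/100.0 = 0.005625.
m_P − m_J = −2.5 log₁₀(0.005625) = 5.62.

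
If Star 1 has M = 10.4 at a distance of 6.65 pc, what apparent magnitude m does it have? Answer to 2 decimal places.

9.51

m = M + 5 log₁₀(d/10 pc) = 10.4 + 5 log₁₀(6.65/10)
  = 10.4 + 5 × -0.177 = 10.4 + -0.89 = 9.51.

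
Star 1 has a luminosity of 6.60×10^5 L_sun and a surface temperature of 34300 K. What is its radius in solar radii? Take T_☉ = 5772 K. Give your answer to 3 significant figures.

23.0 solar radii

R/R_☉ = √(L/L_☉) / (T/T_☉)² = √(6.60×10^5) / (5.942)²
       = 812.4 / 35.31 = 23.01.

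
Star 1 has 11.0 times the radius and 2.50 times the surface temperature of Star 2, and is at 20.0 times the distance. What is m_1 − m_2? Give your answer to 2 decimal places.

L_1/L_2 = (11.0)²(2.50)⁴ = 4727.
F_1/F_2 = (L_1/L_2)/(d_1/d_2)² = 4727/400.0 = 11.82.
m_1 − m_2 = −2.5 log₁₀(11.82) = -2.68.

-2.68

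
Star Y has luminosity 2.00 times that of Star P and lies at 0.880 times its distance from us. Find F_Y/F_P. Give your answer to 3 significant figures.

2.58

F = L/(4πd²), so F_Y/F_P = (L_Y/L_P) / (d_Y/d_P)²
= 2.00 / (0.880)² = 2.00 / 0.7744 = 2.583.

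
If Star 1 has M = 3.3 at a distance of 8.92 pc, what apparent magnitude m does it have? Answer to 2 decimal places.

m = M + 5 log₁₀(d/10 pc) = 3.3 + 5 log₁₀(8.92/10)
  = 3.3 + 5 × -0.050 = 3.3 + -0.25 = 3.05.

3.05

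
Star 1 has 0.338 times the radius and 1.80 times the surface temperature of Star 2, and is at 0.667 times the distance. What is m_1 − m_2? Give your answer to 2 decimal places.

-1.08

L_1/L_2 = (0.338)²(1.80)⁴ = 1.199.
F_1/F_2 = (L_1/L_2)/(d_1/d_2)² = 1.199/0.4449 = 2.696.
m_1 − m_2 = −2.5 log₁₀(2.696) = -1.08.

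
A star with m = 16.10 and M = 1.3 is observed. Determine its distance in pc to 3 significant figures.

9.12×10^3 pc

m − M = 5 log₁₀(d/10 pc)
16.10 − (1.3) = 14.80 = 5 log₁₀(d/10)
d = 10 × 10^(14.80/5) = 10 × 10^2.960 = 9120 pc.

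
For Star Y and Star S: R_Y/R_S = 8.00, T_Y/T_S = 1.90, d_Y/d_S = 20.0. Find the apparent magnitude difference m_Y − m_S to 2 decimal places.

-0.80

L_Y/L_S = (8.00)²(1.90)⁴ = 834.1.
F_Y/F_S = (L_Y/L_S)/(d_Y/d_S)² = 834.1/400.0 = 2.085.
m_Y − m_S = −2.5 log₁₀(2.085) = -0.80.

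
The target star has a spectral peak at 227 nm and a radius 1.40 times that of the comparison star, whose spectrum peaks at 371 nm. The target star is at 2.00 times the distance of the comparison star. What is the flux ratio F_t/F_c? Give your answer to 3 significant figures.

3.50

Wien's law: T_t/T_c = λ_c/λ_t = 371/227 = 1.634.
L_t/L_c = (R_t/R_c)²(T_t/T_c)⁴ = (1.40)²(1.634)⁴ = 13.98.
F_t/F_c = (L_t/L_c)/(d_t/d_c)² = 13.98/(2.00)² = 3.496.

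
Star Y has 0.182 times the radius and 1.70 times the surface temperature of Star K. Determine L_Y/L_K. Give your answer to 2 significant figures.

0.28

From the Stefan–Boltzmann law, L ∝ R²T⁴, so
L_Y/L_K = (R_Y/R_K)² (T_Y/T_K)⁴ = (0.182)² × (1.70)⁴ = 0.03312 × 8.352 = 0.2767.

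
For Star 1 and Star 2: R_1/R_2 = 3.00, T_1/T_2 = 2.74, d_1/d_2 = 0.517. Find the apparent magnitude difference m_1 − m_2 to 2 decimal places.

L_1/L_2 = (3.00)²(2.74)⁴ = 507.3.
F_1/F_2 = (L_1/L_2)/(d_1/d_2)² = 507.3/0.2673 = 1898.
m_1 − m_2 = −2.5 log₁₀(1898) = -8.20.

-8.20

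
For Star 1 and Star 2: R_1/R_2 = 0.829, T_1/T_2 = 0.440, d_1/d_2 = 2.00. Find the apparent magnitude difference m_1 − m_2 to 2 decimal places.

L_1/L_2 = (0.829)²(0.440)⁴ = 0.02576.
F_1/F_2 = (L_1/L_2)/(d_1/d_2)² = 0.02576/4.000 = 0.006440.
m_1 − m_2 = −2.5 log₁₀(0.006440) = 5.48.

5.48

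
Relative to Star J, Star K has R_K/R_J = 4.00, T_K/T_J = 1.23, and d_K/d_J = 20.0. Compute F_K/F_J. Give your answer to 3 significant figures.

0.0916

L_K/L_J = (R_K/R_J)²(T_K/T_J)⁴ = (4.00)² × (1.23)⁴ = 36.62.
F_K/F_J = (L_K/L_J)/(d_K/d_J)² = 36.62 / (20.0)² = 0.09155.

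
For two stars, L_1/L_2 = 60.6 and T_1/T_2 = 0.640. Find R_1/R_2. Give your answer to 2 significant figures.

L ∝ R²T⁴ gives R ∝ √L / T², so
R_1/R_2 = √(60.6) / (0.640)² = 7.785 / 0.4096 = 19.01.

19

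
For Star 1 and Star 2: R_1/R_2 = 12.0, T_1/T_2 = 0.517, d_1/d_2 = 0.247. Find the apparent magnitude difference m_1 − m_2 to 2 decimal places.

L_1/L_2 = (12.0)²(0.517)⁴ = 10.29.
F_1/F_2 = (L_1/L_2)/(d_1/d_2)² = 10.29/0.06101 = 168.6.
m_1 − m_2 = −2.5 log₁₀(168.6) = -5.57.

-5.57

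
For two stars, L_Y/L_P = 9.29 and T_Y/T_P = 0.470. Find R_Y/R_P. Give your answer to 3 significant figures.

13.8

L ∝ R²T⁴ gives R ∝ √L / T², so
R_Y/R_P = √(9.29) / (0.470)² = 3.048 / 0.2209 = 13.80.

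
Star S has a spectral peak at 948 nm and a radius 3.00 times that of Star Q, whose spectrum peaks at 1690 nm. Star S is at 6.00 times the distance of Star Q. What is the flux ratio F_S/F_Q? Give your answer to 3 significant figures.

2.52

Wien's law: T_S/T_Q = λ_Q/λ_S = 1690/948 = 1.783.
L_S/L_Q = (R_S/R_Q)²(T_S/T_Q)⁴ = (3.00)²(1.783)⁴ = 90.90.
F_S/F_Q = (L_S/L_Q)/(d_S/d_Q)² = 90.90/(6.00)² = 2.525.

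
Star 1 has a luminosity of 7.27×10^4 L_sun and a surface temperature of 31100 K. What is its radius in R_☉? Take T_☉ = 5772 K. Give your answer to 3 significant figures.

9.29 R_☉

R/R_☉ = √(L/L_☉) / (T/T_☉)² = √(7.27×10^4) / (5.388)²
       = 269.6 / 29.03 = 9.288.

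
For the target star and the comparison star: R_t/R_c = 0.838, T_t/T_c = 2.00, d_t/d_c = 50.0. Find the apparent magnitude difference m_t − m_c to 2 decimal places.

5.87

L_t/L_c = (0.838)²(2.00)⁴ = 11.24.
F_t/F_c = (L_t/L_c)/(d_t/d_c)² = 11.24/2500 = 0.004494.
m_t − m_c = −2.5 log₁₀(0.004494) = 5.87.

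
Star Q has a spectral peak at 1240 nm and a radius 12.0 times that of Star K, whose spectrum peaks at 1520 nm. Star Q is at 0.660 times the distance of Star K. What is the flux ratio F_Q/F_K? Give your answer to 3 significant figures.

746

Wien's law: T_Q/T_K = λ_K/λ_Q = 1520/1240 = 1.226.
L_Q/L_K = (R_Q/R_K)²(T_Q/T_K)⁴ = (12.0)²(1.226)⁴ = 325.1.
F_Q/F_K = (L_Q/L_K)/(d_Q/d_K)² = 325.1/(0.660)² = 746.4.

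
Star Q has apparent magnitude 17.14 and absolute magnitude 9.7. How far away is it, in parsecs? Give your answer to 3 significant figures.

m − M = 5 log₁₀(d/10 pc)
17.14 − (9.7) = 7.44 = 5 log₁₀(d/10)
d = 10 × 10^(7.44/5) = 10 × 10^1.488 = 307.6 pc.

308 pc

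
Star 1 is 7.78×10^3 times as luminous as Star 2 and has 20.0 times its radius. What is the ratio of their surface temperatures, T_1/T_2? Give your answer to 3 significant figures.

L ∝ R²T⁴ gives T ∝ (L/R²)^(1/4), so
T_1/T_2 = (7.78×10^3 / 20.0²)^(1/4) = (19.45)^(1/4) = 2.100.

2.10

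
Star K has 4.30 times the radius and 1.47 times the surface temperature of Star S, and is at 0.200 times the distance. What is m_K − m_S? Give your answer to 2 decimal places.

-8.34

L_K/L_S = (4.30)²(1.47)⁴ = 86.34.
F_K/F_S = (L_K/L_S)/(d_K/d_S)² = 86.34/0.04000 = 2158.
m_K − m_S = −2.5 log₁₀(2158) = -8.34.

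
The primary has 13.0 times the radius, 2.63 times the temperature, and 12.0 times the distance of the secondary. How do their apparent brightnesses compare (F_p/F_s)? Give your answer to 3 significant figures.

56.1

L_p/L_s = (R_p/R_s)²(T_p/T_s)⁴ = (13.0)² × (2.63)⁴ = 8086.
F_p/F_s = (L_p/L_s)/(d_p/d_s)² = 8086 / (12.0)² = 56.15.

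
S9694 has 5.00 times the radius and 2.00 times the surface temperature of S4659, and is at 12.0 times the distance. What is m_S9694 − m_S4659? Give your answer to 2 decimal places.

L_S9694/L_S4659 = (5.00)²(2.00)⁴ = 400.0.
F_S9694/F_S4659 = (L_S9694/L_S4659)/(d_S9694/d_S4659)² = 400.0/144.0 = 2.778.
m_S9694 − m_S4659 = −2.5 log₁₀(2.778) = -1.11.

-1.11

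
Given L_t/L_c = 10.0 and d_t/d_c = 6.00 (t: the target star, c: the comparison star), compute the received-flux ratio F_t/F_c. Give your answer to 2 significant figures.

F = L/(4πd²), so F_t/F_c = (L_t/L_c) / (d_t/d_c)²
= 10.0 / (6.00)² = 10.0 / 36.00 = 0.2778.

0.28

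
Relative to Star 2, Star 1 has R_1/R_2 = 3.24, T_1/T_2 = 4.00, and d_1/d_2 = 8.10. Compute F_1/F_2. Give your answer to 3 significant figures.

41.0

L_1/L_2 = (R_1/R_2)²(T_1/T_2)⁴ = (3.24)² × (4.00)⁴ = 2687.
F_1/F_2 = (L_1/L_2)/(d_1/d_2)² = 2687 / (8.10)² = 40.96.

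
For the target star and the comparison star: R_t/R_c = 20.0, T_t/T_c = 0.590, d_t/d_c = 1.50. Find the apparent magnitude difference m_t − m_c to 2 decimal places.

-3.33

L_t/L_c = (20.0)²(0.590)⁴ = 48.47.
F_t/F_c = (L_t/L_c)/(d_t/d_c)² = 48.47/2.250 = 21.54.
m_t − m_c = −2.5 log₁₀(21.54) = -3.33.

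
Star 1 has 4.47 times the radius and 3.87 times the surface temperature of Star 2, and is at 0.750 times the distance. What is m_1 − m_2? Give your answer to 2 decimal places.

L_1/L_2 = (4.47)²(3.87)⁴ = 4482.
F_1/F_2 = (L_1/L_2)/(d_1/d_2)² = 4482/0.5625 = 7968.
m_1 − m_2 = −2.5 log₁₀(7968) = -9.75.

-9.75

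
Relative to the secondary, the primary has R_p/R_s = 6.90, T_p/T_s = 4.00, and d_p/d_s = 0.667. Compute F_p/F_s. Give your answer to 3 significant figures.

L_p/L_s = (R_p/R_s)²(T_p/T_s)⁴ = (6.90)² × (4.00)⁴ = 1.219×10^4.
F_p/F_s = (L_p/L_s)/(d_p/d_s)² = 1.219×10^4 / (0.667)² = 2.740×10^4.

2.74×10^4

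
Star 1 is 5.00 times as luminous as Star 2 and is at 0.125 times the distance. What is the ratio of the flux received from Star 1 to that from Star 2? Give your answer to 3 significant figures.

320

F = L/(4πd²), so F_1/F_2 = (L_1/L_2) / (d_1/d_2)²
= 5.00 / (0.125)² = 5.00 / 0.01562 = 320.0.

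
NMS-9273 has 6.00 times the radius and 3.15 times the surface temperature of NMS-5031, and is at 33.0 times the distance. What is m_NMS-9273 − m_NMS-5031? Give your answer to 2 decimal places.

L_NMS-9273/L_NMS-5031 = (6.00)²(3.15)⁴ = 3544.
F_NMS-9273/F_NMS-5031 = (L_NMS-9273/L_NMS-5031)/(d_NMS-9273/d_NMS-5031)² = 3544/1089 = 3.255.
m_NMS-9273 − m_NMS-5031 = −2.5 log₁₀(3.255) = -1.28.

-1.28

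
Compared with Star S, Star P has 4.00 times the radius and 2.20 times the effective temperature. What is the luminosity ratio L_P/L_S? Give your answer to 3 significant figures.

From the Stefan–Boltzmann law, L ∝ R²T⁴, so
L_P/L_S = (R_P/R_S)² (T_P/T_S)⁴ = (4.00)² × (2.20)⁴ = 16.00 × 23.43 = 374.8.

375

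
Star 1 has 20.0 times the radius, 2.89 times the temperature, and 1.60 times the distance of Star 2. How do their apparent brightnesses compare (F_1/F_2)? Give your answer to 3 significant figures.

L_1/L_2 = (R_1/R_2)²(T_1/T_2)⁴ = (20.0)² × (2.89)⁴ = 2.790×10^4.
F_1/F_2 = (L_1/L_2)/(d_1/d_2)² = 2.790×10^4 / (1.60)² = 1.090×10^4.

1.09×10^4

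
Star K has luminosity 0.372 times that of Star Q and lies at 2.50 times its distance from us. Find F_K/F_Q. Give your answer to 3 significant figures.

F = L/(4πd²), so F_K/F_Q = (L_K/L_Q) / (d_K/d_Q)²
= 0.372 / (2.50)² = 0.372 / 6.250 = 0.05952.

0.0595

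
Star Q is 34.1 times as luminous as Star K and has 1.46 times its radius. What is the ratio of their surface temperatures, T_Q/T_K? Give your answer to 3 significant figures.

L ∝ R²T⁴ gives T ∝ (L/R²)^(1/4), so
T_Q/T_K = (34.1 / 1.46²)^(1/4) = (16.00)^(1/4) = 2.000.

2.00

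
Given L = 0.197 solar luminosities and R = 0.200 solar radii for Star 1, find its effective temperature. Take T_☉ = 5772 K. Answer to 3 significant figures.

8.60×10^3 K

T/T_☉ = (L/L_☉)^(1/4) / (R/R_☉)^(1/2)
T = 5772 × (0.197)^(1/4) / √(0.200) = 5772 × 0.6662 / 0.4472 = 8599 K.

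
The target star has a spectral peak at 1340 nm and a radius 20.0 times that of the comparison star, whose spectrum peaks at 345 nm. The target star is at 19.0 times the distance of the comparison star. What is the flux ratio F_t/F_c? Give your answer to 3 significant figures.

Wien's law: T_t/T_c = λ_c/λ_t = 345/1340 = 0.2575.
L_t/L_c = (R_t/R_c)²(T_t/T_c)⁴ = (20.0)²(0.2575)⁴ = 1.758.
F_t/F_c = (L_t/L_c)/(d_t/d_c)² = 1.758/(19.0)² = 0.004869.

0.00487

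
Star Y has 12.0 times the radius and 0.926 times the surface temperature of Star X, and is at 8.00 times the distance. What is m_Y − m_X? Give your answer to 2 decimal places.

L_Y/L_X = (12.0)²(0.926)⁴ = 105.9.
F_Y/F_X = (L_Y/L_X)/(d_Y/d_X)² = 105.9/64.00 = 1.654.
m_Y − m_X = −2.5 log₁₀(1.654) = -0.55.

-0.55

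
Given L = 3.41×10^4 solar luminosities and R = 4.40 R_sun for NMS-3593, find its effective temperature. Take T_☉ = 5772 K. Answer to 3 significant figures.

T/T_☉ = (L/L_☉)^(1/4) / (R/R_☉)^(1/2)
T = 5772 × (3.41×10^4)^(1/4) / √(4.40) = 5772 × 13.59 / 2.098 = 3.739×10^4 K.

3.74×10^4 K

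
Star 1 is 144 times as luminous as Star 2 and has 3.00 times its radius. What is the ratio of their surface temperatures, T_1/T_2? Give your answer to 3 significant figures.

2.00

L ∝ R²T⁴ gives T ∝ (L/R²)^(1/4), so
T_1/T_2 = (144 / 3.00²)^(1/4) = (16.00)^(1/4) = 2.000.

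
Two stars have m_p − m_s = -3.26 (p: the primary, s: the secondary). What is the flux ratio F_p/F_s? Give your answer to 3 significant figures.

20.1

F_p/F_s = 10^(−(m_p − m_s)/2.5) = 10^(3.26/2.5) = 10^1.304 = 20.14.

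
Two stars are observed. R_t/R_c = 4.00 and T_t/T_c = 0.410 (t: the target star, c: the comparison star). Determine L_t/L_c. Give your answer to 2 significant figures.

From the Stefan–Boltzmann law, L ∝ R²T⁴, so
L_t/L_c = (R_t/R_c)² (T_t/T_c)⁴ = (4.00)² × (0.410)⁴ = 16.00 × 0.02826 = 0.4521.

0.45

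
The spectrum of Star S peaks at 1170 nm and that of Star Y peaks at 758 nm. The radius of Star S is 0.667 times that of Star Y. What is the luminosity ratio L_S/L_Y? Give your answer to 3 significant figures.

Wien's law gives T ∝ 1/λ_max, so T_S/T_Y = λ_Y/λ_S = 758/1170 = 0.6479.
Then L ∝ R²T⁴ gives L_S/L_Y = (0.667)² × (0.6479)⁴ = 0.4449 × 0.1762 = 0.07838.

0.0784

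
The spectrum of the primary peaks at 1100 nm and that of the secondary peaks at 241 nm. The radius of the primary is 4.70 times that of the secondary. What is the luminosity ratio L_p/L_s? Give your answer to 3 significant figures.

0.0509

Wien's law gives T ∝ 1/λ_max, so T_p/T_s = λ_s/λ_p = 241/1100 = 0.2191.
Then L ∝ R²T⁴ gives L_p/L_s = (4.70)² × (0.2191)⁴ = 22.09 × 0.002304 = 0.05090.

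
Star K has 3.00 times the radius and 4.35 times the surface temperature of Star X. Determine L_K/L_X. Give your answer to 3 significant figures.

From the Stefan–Boltzmann law, L ∝ R²T⁴, so
L_K/L_X = (R_K/R_X)² (T_K/T_X)⁴ = (3.00)² × (4.35)⁴ = 9.000 × 358.1 = 3223.

3.22×10^3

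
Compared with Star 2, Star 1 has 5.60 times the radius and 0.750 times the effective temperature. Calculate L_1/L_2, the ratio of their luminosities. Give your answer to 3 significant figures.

From the Stefan–Boltzmann law, L ∝ R²T⁴, so
L_1/L_2 = (R_1/R_2)² (T_1/T_2)⁴ = (5.60)² × (0.750)⁴ = 31.36 × 0.3164 = 9.922.

9.92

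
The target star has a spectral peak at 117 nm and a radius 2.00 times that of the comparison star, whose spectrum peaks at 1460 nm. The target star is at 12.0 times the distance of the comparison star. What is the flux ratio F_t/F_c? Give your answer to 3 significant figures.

Wien's law: T_t/T_c = λ_c/λ_t = 1460/117 = 12.48.
L_t/L_c = (R_t/R_c)²(T_t/T_c)⁴ = (2.00)²(12.48)⁴ = 9.699×10^4.
F_t/F_c = (L_t/L_c)/(d_t/d_c)² = 9.699×10^4/(12.0)² = 673.5.

674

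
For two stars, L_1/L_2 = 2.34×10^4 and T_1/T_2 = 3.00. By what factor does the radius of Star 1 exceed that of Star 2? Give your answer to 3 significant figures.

L ∝ R²T⁴ gives R ∝ √L / T², so
R_1/R_2 = √(2.34×10^4) / (3.00)² = 153.0 / 9.000 = 17.00.

17.0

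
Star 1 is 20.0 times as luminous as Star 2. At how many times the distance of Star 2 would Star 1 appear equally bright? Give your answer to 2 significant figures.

Equal flux requires L_1/d_1² = L_2/d_2², so d_1/d_2 = √(L_1/L_2)
= √(20.0) = 4.472.

4.5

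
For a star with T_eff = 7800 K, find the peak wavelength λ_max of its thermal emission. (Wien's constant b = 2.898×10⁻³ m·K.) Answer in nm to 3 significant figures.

λ_max = b/T = 2.898×10⁻³ / 7800 = 3.72×10^-7 m = 371.5 nm.

372 nm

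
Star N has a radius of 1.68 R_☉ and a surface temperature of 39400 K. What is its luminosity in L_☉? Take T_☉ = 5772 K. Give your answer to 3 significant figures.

L/L_☉ = (R/R_☉)² (T/T_☉)⁴ = (1.68)² × (39400/5772)⁴
       = 2.822 × (6.826)⁴ = 2.822 × 2171 = 6128.

6.13×10^3 L_☉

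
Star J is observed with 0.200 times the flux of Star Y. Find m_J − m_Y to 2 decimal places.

m_J − m_Y = −2.5 log₁₀(F_J/F_Y) = −2.5 log₁₀(0.200) = −2.5 × (-0.699) = 1.747.

1.75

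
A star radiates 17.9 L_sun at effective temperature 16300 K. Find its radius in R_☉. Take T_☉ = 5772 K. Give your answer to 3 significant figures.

R/R_☉ = √(L/L_☉) / (T/T_☉)² = √(17.9) / (2.824)²
       = 4.231 / 7.975 = 0.5305.

0.531 R_☉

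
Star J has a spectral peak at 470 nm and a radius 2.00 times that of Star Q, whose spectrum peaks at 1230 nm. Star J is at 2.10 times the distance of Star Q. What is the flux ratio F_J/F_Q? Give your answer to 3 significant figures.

42.5

Wien's law: T_J/T_Q = λ_Q/λ_J = 1230/470 = 2.617.
L_J/L_Q = (R_J/R_Q)²(T_J/T_Q)⁴ = (2.00)²(2.617)⁴ = 187.6.
F_J/F_Q = (L_J/L_Q)/(d_J/d_Q)² = 187.6/(2.10)² = 42.55.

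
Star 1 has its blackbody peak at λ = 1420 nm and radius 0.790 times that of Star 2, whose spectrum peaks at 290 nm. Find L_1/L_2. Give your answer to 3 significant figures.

0.00109

Wien's law gives T ∝ 1/λ_max, so T_1/T_2 = λ_2/λ_1 = 290/1420 = 0.2042.
Then L ∝ R²T⁴ gives L_1/L_2 = (0.790)² × (0.2042)⁴ = 0.6241 × 0.001740 = 0.001086.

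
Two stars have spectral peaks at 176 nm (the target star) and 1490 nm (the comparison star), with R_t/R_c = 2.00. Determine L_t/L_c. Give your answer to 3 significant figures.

2.05×10^4

Wien's law gives T ∝ 1/λ_max, so T_t/T_c = λ_c/λ_t = 1490/176 = 8.466.
Then L ∝ R²T⁴ gives L_t/L_c = (2.00)² × (8.466)⁴ = 4.000 × 5137 = 2.055×10^4.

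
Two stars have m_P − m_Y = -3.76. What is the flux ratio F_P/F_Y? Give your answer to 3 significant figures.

31.9

F_P/F_Y = 10^(−(m_P − m_Y)/2.5) = 10^(3.76/2.5) = 10^1.504 = 31.92.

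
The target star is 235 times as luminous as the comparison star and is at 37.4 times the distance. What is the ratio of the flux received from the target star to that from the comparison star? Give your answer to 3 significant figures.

0.168

F = L/(4πd²), so F_t/F_c = (L_t/L_c) / (d_t/d_c)²
= 235 / (37.4)² = 235 / 1399 = 0.1680.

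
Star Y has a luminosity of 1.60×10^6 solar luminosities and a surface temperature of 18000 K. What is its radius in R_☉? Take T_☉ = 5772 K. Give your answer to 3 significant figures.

R/R_☉ = √(L/L_☉) / (T/T_☉)² = √(1.60×10^6) / (3.119)²
       = 1265 / 9.725 = 130.1.

130 R_☉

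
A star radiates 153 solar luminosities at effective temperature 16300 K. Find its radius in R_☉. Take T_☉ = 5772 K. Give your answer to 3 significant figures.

1.55 R_☉

R/R_☉ = √(L/L_☉) / (T/T_☉)² = √(153) / (2.824)²
       = 12.37 / 7.975 = 1.551.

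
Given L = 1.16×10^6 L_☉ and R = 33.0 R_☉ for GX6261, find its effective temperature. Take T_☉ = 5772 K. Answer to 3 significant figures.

3.30×10^4 K

T/T_☉ = (L/L_☉)^(1/4) / (R/R_☉)^(1/2)
T = 5772 × (1.16×10^6)^(1/4) / √(33.0) = 5772 × 32.82 / 5.745 = 3.297×10^4 K.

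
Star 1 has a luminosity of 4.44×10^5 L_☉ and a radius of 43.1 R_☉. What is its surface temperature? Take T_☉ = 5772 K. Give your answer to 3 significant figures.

2.27×10^4 K

T/T_☉ = (L/L_☉)^(1/4) / (R/R_☉)^(1/2)
T = 5772 × (4.44×10^5)^(1/4) / √(43.1) = 5772 × 25.81 / 6.565 = 2.270×10^4 K.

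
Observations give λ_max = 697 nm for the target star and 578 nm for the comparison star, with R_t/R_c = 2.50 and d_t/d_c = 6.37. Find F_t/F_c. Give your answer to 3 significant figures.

Wien's law: T_t/T_c = λ_c/λ_t = 578/697 = 0.8293.
L_t/L_c = (R_t/R_c)²(T_t/T_c)⁴ = (2.50)²(0.8293)⁴ = 2.956.
F_t/F_c = (L_t/L_c)/(d_t/d_c)² = 2.956/(6.37)² = 0.07284.

0.0728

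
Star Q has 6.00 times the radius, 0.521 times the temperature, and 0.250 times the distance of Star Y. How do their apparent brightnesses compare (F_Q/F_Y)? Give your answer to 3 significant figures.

42.4

L_Q/L_Y = (R_Q/R_Y)²(T_Q/T_Y)⁴ = (6.00)² × (0.521)⁴ = 2.652.
F_Q/F_Y = (L_Q/L_Y)/(d_Q/d_Y)² = 2.652 / (0.250)² = 42.44.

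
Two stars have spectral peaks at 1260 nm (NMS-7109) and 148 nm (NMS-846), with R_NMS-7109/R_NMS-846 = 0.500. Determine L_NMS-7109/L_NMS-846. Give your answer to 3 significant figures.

4.76×10^-5

Wien's law gives T ∝ 1/λ_max, so T_NMS-7109/T_NMS-846 = λ_NMS-846/λ_NMS-7109 = 148/1260 = 0.1175.
Then L ∝ R²T⁴ gives L_NMS-7109/L_NMS-846 = (0.500)² × (0.1175)⁴ = 0.2500 × 1.904×10^-4 = 4.759×10^-5.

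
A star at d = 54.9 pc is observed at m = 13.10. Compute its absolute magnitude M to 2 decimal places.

9.40

M = m − 5 log₁₀(d/10 pc) = 13.10 − 5 log₁₀(54.9/10)
  = 13.10 − 5 × 0.740 = 13.10 − 3.70 = 9.40.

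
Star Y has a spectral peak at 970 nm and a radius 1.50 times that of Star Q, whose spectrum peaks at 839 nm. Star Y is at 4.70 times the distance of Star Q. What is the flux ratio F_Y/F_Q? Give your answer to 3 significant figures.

0.0570

Wien's law: T_Y/T_Q = λ_Q/λ_Y = 839/970 = 0.8649.
L_Y/L_Q = (R_Y/R_Q)²(T_Y/T_Q)⁴ = (1.50)²(0.8649)⁴ = 1.259.
F_Y/F_Q = (L_Y/L_Q)/(d_Y/d_Q)² = 1.259/(4.70)² = 0.05701.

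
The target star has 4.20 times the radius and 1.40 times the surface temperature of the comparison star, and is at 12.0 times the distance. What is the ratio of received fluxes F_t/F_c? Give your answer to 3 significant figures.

0.471

L_t/L_c = (R_t/R_c)²(T_t/T_c)⁴ = (4.20)² × (1.40)⁴ = 67.77.
F_t/F_c = (L_t/L_c)/(d_t/d_c)² = 67.77 / (12.0)² = 0.4706.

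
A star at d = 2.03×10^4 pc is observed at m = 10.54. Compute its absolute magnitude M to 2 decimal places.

-6.00

M = m − 5 log₁₀(d/10 pc) = 10.54 − 5 log₁₀(2.03×10^4/10)
  = 10.54 − 5 × 3.307 = 10.54 − 16.54 = -6.00.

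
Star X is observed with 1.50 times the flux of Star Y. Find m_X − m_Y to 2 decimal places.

-0.44

m_X − m_Y = −2.5 log₁₀(F_X/F_Y) = −2.5 log₁₀(1.50) = −2.5 × (0.176) = -0.440.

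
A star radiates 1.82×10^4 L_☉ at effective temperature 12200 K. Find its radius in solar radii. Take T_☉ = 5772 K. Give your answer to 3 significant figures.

30.2 solar radii

R/R_☉ = √(L/L_☉) / (T/T_☉)² = √(1.82×10^4) / (2.114)²
       = 134.9 / 4.468 = 30.20.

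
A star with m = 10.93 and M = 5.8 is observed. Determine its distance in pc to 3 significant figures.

106 pc

m − M = 5 log₁₀(d/10 pc)
10.93 − (5.8) = 5.13 = 5 log₁₀(d/10)
d = 10 × 10^(5.13/5) = 10 × 10^1.026 = 106.2 pc.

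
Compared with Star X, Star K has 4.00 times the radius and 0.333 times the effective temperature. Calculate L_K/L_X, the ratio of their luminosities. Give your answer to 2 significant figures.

From the Stefan–Boltzmann law, L ∝ R²T⁴, so
L_K/L_X = (R_K/R_X)² (T_K/T_X)⁴ = (4.00)² × (0.333)⁴ = 16.00 × 0.01230 = 0.1967.

0.20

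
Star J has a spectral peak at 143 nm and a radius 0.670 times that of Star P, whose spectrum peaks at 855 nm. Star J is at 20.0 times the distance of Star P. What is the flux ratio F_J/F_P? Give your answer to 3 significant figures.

1.43

Wien's law: T_J/T_P = λ_P/λ_J = 855/143 = 5.979.
L_J/L_P = (R_J/R_P)²(T_J/T_P)⁴ = (0.670)²(5.979)⁴ = 573.7.
F_J/F_P = (L_J/L_P)/(d_J/d_P)² = 573.7/(20.0)² = 1.434.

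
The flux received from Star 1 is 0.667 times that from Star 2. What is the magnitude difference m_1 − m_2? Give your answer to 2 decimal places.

0.44

m_1 − m_2 = −2.5 log₁₀(F_1/F_2) = −2.5 log₁₀(0.667) = −2.5 × (-0.176) = 0.440.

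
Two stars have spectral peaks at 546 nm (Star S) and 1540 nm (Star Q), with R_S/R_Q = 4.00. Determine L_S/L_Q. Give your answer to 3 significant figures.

Wien's law gives T ∝ 1/λ_max, so T_S/T_Q = λ_Q/λ_S = 1540/546 = 2.821.
Then L ∝ R²T⁴ gives L_S/L_Q = (4.00)² × (2.821)⁴ = 16.00 × 63.29 = 1013.

1.01×10^3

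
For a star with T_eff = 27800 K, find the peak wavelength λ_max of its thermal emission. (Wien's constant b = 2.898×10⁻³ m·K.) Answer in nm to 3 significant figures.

104 nm

λ_max = b/T = 2.898×10⁻³ / 27800 = 1.04×10^-7 m = 104.2 nm.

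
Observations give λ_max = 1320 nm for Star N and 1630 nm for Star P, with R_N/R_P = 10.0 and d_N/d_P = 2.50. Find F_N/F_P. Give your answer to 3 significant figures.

Wien's law: T_N/T_P = λ_P/λ_N = 1630/1320 = 1.235.
L_N/L_P = (R_N/R_P)²(T_N/T_P)⁴ = (10.0)²(1.235)⁴ = 232.5.
F_N/F_P = (L_N/L_P)/(d_N/d_P)² = 232.5/(2.50)² = 37.20.

37.2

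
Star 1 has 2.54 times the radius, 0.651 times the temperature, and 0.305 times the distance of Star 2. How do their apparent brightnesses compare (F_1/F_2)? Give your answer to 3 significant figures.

12.5

L_1/L_2 = (R_1/R_2)²(T_1/T_2)⁴ = (2.54)² × (0.651)⁴ = 1.159.
F_1/F_2 = (L_1/L_2)/(d_1/d_2)² = 1.159 / (0.305)² = 12.46.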